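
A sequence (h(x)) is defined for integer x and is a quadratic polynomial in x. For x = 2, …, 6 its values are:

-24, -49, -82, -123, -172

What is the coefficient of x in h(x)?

Write h(x) = ax² + bx + c; the 5 given values yield a linear system in the 3 coefficients.
Solving, h(x) = -4x² - 5x + 2.
The coefficient of x is -5.

-5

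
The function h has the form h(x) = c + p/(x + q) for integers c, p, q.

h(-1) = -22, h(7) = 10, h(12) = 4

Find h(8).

8

(h(x) − c)(x + q) = p for each data point; the three points give a linear system in c and q, then p follows.
Solving: c = -2, q = -2, p = 60, so h(x) = -2 + 60/(x − 2).
Then h(8) = -2 + 60/6 = 8.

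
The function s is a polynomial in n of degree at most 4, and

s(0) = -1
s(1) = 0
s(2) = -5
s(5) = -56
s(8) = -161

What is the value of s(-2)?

Write s(n) = an^4 + bn³ + cn² + dn + e; the 5 given values yield a linear system in the 5 coefficients.
Solving, the top 2 coefficients vanish, and s(n) = -3n² + 4n - 1.
Then s(-2) = -21.

-21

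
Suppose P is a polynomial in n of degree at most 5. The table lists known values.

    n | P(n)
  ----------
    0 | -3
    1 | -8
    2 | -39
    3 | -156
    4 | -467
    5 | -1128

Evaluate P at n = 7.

First differences: -5, -31, -117, -311, -661. Second differences: -26, -86, -194, -350. Third differences: -60, -108, -156. Fourth differences: -48, -48.
Level-4 differences are constant, so P has degree 4.
Fitting a degree-4 polynomial gives P(n) = -2n^4 + 2n³ - 5n² - 3.
Then P(7) = -4364.

-4364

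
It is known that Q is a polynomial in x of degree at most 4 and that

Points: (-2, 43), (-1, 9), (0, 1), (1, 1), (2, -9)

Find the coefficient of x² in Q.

First differences: -34, -8, 0, -10. Second differences: 26, 8, -10. Third differences: -18, -18.
Level-3 differences are constant, so Q has degree 3.
Fitting a degree-3 polynomial gives Q(x) = -3x³ + 4x² - x + 1.
The coefficient of x² is 4.

4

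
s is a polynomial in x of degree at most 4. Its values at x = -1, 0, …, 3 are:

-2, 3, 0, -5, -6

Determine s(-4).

Write s(x) = ax^4 + bx³ + cx² + dx + e; the 5 given values yield a linear system in the 5 coefficients.
Solving, the leading coefficient vanishes, and s(x) = x³ - 4x² + 3.
Then s(-4) = -125.

-125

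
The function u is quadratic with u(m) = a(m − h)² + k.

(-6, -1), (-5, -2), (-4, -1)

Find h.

-5

First differences -1, 1; second difference 2 = 2a, so a = 1.
Expanding, the m-coefficient is −2ah = -2h; matching it to the data gives h = -5, and then k = -2.
So u(m) = 1(m + 5)² − 2.
Hence h = -5.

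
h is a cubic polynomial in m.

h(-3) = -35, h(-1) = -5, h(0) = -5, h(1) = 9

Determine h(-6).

Write h(m) = am³ + bm² + cm + d; the 4 given values yield a linear system in the 4 coefficients.
Solving, h(m) = 3m³ + 7m² + 4m - 5.
Then h(-6) = -425.

-425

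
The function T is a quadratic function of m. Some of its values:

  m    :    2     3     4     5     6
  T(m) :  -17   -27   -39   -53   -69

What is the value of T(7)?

First differences: -10, -12, -14, -16. Second differences: -2, -2, -2.
Level-2 differences are constant, so T has degree 2.
Fitting a degree-2 polynomial gives T(m) = -m² - 5m - 3.
Then T(7) = -87.

-87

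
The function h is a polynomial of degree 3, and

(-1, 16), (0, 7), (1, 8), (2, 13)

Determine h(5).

-8

Write h(k) = ak³ + bk² + ck + d; the 4 given values yield a linear system in the 4 coefficients.
Solving, h(k) = -k³ + 5k² - 3k + 7.
Then h(5) = -8.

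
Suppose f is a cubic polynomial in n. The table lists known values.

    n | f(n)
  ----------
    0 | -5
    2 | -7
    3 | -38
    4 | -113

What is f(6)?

-467

Write f(n) = an³ + bn² + cn + d; the 4 given values yield a linear system in the 4 coefficients.
Solving, f(n) = -3n³ + 5n² + n - 5.
Then f(6) = -467.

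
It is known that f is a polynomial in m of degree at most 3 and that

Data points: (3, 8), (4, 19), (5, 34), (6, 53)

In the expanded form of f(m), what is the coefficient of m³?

Write f(m) = am³ + bm² + cm + d; the 4 given values yield a linear system in the 4 coefficients.
Solving, the leading coefficient vanishes, and f(m) = 2m² - 3m - 1.
The coefficient of m³ is 0.

0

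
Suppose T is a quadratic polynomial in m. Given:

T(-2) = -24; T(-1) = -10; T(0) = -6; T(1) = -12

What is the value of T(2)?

-28

Write T(m) = am² + bm + c; the 4 given values yield a linear system in the 3 coefficients.
Solving, T(m) = -5m² - m - 6.
Then T(2) = -28.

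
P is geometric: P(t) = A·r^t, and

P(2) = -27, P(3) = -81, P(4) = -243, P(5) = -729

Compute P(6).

Consecutive ratio: -81/(-27) = 3, and -243/(-81) = 3, so r = 3.
Then A·3^2 = -27 gives A = -3, and P(t) = -3·3^t.
P(6) = -3·3^6 = -2187.

-2187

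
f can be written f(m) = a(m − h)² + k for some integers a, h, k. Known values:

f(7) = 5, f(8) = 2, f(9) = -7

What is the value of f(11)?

-43

First differences -3, -9; second difference -6 = 2a, so a = -3.
Expanding, the m-coefficient is −2ah = 6h; matching it to the data gives h = 7, and then k = 5.
So f(m) = -3(m − 7)² + 5.
f(11) = -3·4² + 5 = -43.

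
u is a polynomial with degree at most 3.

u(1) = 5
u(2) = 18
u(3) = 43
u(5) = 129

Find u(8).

Write u(k) = ak³ + bk² + ck + d; the 4 given values yield a linear system in the 4 coefficients.
Solving, the leading coefficient vanishes, and u(k) = 6k² - 5k + 4.
Then u(8) = 348.

348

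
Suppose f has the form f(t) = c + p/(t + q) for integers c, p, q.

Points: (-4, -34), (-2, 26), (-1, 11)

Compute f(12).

(f(t) − c)(t + q) = p for each data point; the three points give a linear system in c and q, then p follows.
Solving: c = -4, q = 3, p = 30, so f(t) = -4 + 30/(t + 3).
Then f(12) = -4 + 30/15 = -2.

-2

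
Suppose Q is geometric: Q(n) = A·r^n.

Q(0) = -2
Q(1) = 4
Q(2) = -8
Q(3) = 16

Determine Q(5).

Consecutive ratio: 4/(-2) = -2, and -8/4 = -2, so r = -2.
Then A·(-2)^0 = -2 gives A = -2, and Q(n) = -2·(-2)^n.
Q(5) = -2·(-2)^5 = 64.

64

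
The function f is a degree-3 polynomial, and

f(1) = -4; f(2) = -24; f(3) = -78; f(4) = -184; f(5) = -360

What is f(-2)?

First differences: -20, -54, -106, -176. Second differences: -34, -52, -70. Third differences: -18, -18.
Level-3 differences are constant, so f has degree 3.
Fitting a degree-3 polynomial gives f(t) = -3t³ + t² - 2t.
Then f(-2) = 32.

32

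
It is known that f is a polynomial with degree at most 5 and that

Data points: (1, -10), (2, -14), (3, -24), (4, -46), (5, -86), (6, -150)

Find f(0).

Write f(m) = am^5 + bm^4 + cm³ + dm² + em + p; the 6 given values yield a linear system in the 6 coefficients.
Solving, the top 2 coefficients vanish, and f(m) = -m³ + 3m² - 6m - 6.
Then f(0) = -6.

-6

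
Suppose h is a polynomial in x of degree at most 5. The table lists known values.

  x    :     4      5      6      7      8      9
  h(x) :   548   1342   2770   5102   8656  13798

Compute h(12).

First differences: 794, 1428, 2332, 3554, 5142. Second differences: 634, 904, 1222, 1588. Third differences: 270, 318, 366. Fourth differences: 48, 48.
Level-4 differences are constant, so h has degree 4.
Fitting a degree-4 polynomial gives h(x) = 2x^4 + x³ - 5x - 8.
Then h(12) = 43132.

43132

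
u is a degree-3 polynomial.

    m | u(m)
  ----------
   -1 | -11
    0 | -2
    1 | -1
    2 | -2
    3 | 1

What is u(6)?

Write u(m) = am³ + bm² + cm + d; the 5 given values yield a linear system in the 4 coefficients.
Solving, u(m) = m³ - 4m² + 4m - 2.
Then u(6) = 94.

94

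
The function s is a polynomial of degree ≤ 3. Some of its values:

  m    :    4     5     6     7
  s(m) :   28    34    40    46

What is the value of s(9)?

58

First differences: 6, 6, 6.
Level-1 differences are constant, so s has degree 1.
Fitting a degree-1 polynomial gives s(m) = 6m + 4.
Then s(9) = 58.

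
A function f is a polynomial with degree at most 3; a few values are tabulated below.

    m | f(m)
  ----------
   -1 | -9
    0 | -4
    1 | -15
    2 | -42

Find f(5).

Write f(m) = am³ + bm² + cm + d; the 4 given values yield a linear system in the 4 coefficients.
Solving, the leading coefficient vanishes, and f(m) = -8m² - 3m - 4.
Then f(5) = -219.

-219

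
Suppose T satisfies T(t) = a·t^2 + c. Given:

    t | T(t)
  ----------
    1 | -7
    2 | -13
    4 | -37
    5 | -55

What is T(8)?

-133

From T(1) = -7 and T(2) = -13: 1a + c = -7 and 4a + c = -13.
Subtracting: 3a = -6, so a = -2; then c = -7 − (-2)·1 = -5.
So T(t) = -2t² − 5, and T(8) = -133.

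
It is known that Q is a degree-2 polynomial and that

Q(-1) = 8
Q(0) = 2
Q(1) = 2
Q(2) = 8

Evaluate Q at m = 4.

38

First differences: -6, 0, 6. Second differences: 6, 6.
Level-2 differences are constant, so Q has degree 2.
Fitting a degree-2 polynomial gives Q(m) = 3m² - 3m + 2.
Then Q(4) = 38.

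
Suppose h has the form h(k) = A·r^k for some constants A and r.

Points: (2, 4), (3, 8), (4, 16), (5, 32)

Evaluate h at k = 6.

Consecutive ratio: 8/4 = 2, and 16/8 = 2, so r = 2.
Then A·2^2 = 4 gives A = 1, and h(k) = 1·2^k.
h(6) = 1·2^6 = 64.

64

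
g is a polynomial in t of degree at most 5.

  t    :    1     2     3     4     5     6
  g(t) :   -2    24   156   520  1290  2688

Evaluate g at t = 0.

First differences: 26, 132, 364, 770, 1398. Second differences: 106, 232, 406, 628. Third differences: 126, 174, 222. Fourth differences: 48, 48.
Level-4 differences are constant, so g has degree 4.
Fitting a degree-4 polynomial gives g(t) = 2t^4 + t³ - 3t² - 2t.
Then g(0) = 0.

0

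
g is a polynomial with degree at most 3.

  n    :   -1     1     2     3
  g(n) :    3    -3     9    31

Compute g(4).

63

Write g(n) = an³ + bn² + cn + d; the 4 given values yield a linear system in the 4 coefficients.
Solving, the leading coefficient vanishes, and g(n) = 5n² - 3n - 5.
Then g(4) = 63.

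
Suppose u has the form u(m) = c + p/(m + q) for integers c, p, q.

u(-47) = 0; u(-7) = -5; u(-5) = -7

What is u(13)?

(u(m) − c)(m + q) = p for each data point; the three points give a linear system in c and q, then p follows.
Solving: c = 1, q = -1, p = 48, so u(m) = 1 + 48/(m − 1).
Then u(13) = 1 + 48/12 = 5.

5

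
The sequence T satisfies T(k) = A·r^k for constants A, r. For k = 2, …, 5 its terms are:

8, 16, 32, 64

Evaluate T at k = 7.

256

Consecutive ratio: 16/8 = 2, and 32/16 = 2, so r = 2.
Then A·2^2 = 8 gives A = 2, and T(k) = 2·2^k.
T(7) = 2·2^7 = 256.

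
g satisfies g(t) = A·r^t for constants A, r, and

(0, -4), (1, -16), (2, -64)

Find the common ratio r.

4

Consecutive ratio: -16/(-4) = 4, and -64/(-16) = 4, so r = 4.
Then A·4^0 = -4 gives A = -4, and g(t) = -4·4^t.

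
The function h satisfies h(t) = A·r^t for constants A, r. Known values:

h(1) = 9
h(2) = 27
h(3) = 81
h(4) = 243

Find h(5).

Consecutive ratio: 27/9 = 3, and 81/27 = 3, so r = 3.
Then A·3^1 = 9 gives A = 3, and h(t) = 3·3^t.
h(5) = 3·3^5 = 729.

729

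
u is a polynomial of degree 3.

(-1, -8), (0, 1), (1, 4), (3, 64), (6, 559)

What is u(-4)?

Write u(x) = ax³ + bx² + cx + d; the 5 given values yield a linear system in the 4 coefficients.
Solving, u(x) = 3x³ - 3x² + 3x + 1.
Then u(-4) = -251.

-251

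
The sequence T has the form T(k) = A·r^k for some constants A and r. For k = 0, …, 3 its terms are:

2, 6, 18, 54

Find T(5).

486

Consecutive ratio: 6/2 = 3, and 18/6 = 3, so r = 3.
Then A·3^0 = 2 gives A = 2, and T(k) = 2·3^k.
T(5) = 2·3^5 = 486.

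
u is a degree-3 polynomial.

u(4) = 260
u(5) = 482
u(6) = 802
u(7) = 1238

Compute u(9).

Write u(n) = an³ + bn² + cn + d; the 4 given values yield a linear system in the 4 coefficients.
Solving, u(n) = 3n³ + 4n² + 3n - 8.
Then u(9) = 2530.

2530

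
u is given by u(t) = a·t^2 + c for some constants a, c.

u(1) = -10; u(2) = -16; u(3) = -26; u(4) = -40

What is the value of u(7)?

From u(1) = -10 and u(2) = -16: 1a + c = -10 and 4a + c = -16.
Subtracting: 3a = -6, so a = -2; then c = -10 − (-2)·1 = -8.
So u(t) = -2t² − 8, and u(7) = -106.

-106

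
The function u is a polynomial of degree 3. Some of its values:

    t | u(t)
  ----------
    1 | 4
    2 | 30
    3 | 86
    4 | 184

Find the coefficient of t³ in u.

Write u(t) = at³ + bt² + ct + d; the 4 given values yield a linear system in the 4 coefficients.
Solving, u(t) = 2t³ + 3t² + 3t - 4.
The coefficient of t³ is 2.

2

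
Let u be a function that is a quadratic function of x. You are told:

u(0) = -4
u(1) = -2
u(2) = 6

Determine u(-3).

Write u(x) = ax² + bx + c; the 3 given values yield a linear system in the 3 coefficients.
Solving, u(x) = 3x² - x - 4.
Then u(-3) = 26.

26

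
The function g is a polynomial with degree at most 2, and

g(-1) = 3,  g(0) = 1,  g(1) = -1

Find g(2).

-3

Write g(x) = ax² + bx + c; the 3 given values yield a linear system in the 3 coefficients.
Solving, the leading coefficient vanishes, and g(x) = -2x + 1.
Then g(2) = -3.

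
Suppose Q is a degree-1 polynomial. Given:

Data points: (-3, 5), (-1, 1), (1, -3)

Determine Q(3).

Write Q(m) = am + b; the 3 given values yield a linear system in the 2 coefficients.
Solving, Q(m) = -2m - 1.
Then Q(3) = -7.

-7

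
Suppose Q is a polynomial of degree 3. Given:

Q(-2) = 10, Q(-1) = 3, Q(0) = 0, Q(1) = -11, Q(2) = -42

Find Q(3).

First differences: -7, -3, -11, -31. Second differences: 4, -8, -20. Third differences: -12, -12.
Level-3 differences are constant, so Q has degree 3.
Fitting a degree-3 polynomial gives Q(t) = -2t³ - 4t² - 5t.
Then Q(3) = -105.

-105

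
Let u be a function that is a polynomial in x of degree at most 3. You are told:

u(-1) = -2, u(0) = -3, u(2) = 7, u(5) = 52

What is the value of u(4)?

Write u(x) = ax³ + bx² + cx + d; the 4 given values yield a linear system in the 4 coefficients.
Solving, the leading coefficient vanishes, and u(x) = 2x² + x - 3.
Then u(4) = 33.

33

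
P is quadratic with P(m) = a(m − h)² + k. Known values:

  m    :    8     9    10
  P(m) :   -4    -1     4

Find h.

7

First differences 3, 5; second difference 2 = 2a, so a = 1.
Expanding, the m-coefficient is −2ah = -2h; matching it to the data gives h = 7, and then k = -5.
So P(m) = 1(m − 7)² − 5.
Hence h = 7.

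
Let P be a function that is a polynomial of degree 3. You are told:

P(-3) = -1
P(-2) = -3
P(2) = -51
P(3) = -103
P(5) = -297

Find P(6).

-451

Write P(m) = am³ + bm² + cm + d; the 5 given values yield a linear system in the 4 coefficients.
Solving, P(m) = -m³ - 5m² - 8m - 7.
Then P(6) = -451.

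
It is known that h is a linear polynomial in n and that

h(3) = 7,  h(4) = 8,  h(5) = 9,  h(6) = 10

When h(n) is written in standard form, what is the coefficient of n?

1

Write h(n) = an + b; the 4 given values yield a linear system in the 2 coefficients.
Solving, h(n) = n + 4.
The coefficient of n is 1.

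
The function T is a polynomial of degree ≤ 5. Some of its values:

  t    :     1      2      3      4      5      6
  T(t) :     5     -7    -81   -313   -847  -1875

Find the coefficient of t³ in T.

4

First differences: -12, -74, -232, -534, -1028. Second differences: -62, -158, -302, -494. Third differences: -96, -144, -192. Fourth differences: -48, -48.
Level-4 differences are constant, so T has degree 4.
Fitting a degree-4 polynomial gives T(t) = -2t^4 + 4t³ - 5t² + 5t + 3.
The coefficient of t³ is 4.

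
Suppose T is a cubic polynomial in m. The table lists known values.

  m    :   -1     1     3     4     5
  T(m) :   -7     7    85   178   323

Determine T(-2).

-20

Write T(m) = am³ + bm² + cm + d; the 5 given values yield a linear system in the 4 coefficients.
Solving, T(m) = 2m³ + 2m² + 5m - 2.
Then T(-2) = -20.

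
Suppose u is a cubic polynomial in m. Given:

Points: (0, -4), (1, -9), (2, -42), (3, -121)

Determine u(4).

Write u(m) = am³ + bm² + cm + d; the 4 given values yield a linear system in the 4 coefficients.
Solving, u(m) = -3m³ - 5m² + 3m - 4.
Then u(4) = -264.

-264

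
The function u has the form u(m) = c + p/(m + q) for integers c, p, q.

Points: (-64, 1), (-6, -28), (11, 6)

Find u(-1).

(u(m) − c)(m + q) = p for each data point; the three points give a linear system in c and q, then p follows.
Solving: c = 2, q = 4, p = 60, so u(m) = 2 + 60/(m + 4).
Then u(-1) = 2 + 60/3 = 22.

22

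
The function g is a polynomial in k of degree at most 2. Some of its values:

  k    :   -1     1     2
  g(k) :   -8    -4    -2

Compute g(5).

4

Write g(k) = ak² + bk + c; the 3 given values yield a linear system in the 3 coefficients.
Solving, the leading coefficient vanishes, and g(k) = 2k - 6.
Then g(5) = 4.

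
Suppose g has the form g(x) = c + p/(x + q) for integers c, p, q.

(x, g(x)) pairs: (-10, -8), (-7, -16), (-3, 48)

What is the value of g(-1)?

16

(g(x) − c)(x + q) = p for each data point; the three points give a linear system in c and q, then p follows.
Solving: c = 0, q = 4, p = 48, so g(x) = 48/(x + 4).
Then g(-1) = 0 + 48/3 = 16.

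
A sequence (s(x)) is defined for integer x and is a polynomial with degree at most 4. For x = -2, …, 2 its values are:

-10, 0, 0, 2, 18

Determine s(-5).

-220

First differences: 10, 0, 2, 16. Second differences: -10, 2, 14. Third differences: 12, 12.
Level-3 differences are constant, so s has degree 3.
Fitting a degree-3 polynomial gives s(x) = 2x³ + x² - x.
Then s(-5) = -220.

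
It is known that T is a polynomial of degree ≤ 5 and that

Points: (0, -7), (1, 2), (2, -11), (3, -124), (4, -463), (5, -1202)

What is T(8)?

-8279

First differences: 9, -13, -113, -339, -739. Second differences: -22, -100, -226, -400. Third differences: -78, -126, -174. Fourth differences: -48, -48.
Level-4 differences are constant, so T has degree 4.
Fitting a degree-4 polynomial gives T(k) = -2k^4 - k³ + 6k² + 6k - 7.
Then T(8) = -8279.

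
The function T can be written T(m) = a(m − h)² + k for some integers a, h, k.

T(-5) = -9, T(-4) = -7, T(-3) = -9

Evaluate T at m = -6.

-15

First differences 2, -2; second difference -4 = 2a, so a = -2.
Expanding, the m-coefficient is −2ah = 4h; matching it to the data gives h = -4, and then k = -7.
So T(m) = -2(m + 4)² − 7.
T(-6) = -2·(-2)² − 7 = -15.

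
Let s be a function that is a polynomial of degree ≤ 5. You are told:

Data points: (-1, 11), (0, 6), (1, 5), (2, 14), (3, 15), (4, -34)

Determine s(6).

-570

First differences: -5, -1, 9, 1, -49. Second differences: 4, 10, -8, -50. Third differences: 6, -18, -42. Fourth differences: -24, -24.
Level-4 differences are constant, so s has degree 4.
Fitting a degree-4 polynomial gives s(m) = -m^4 + 3m³ + 3m² - 6m + 6.
Then s(6) = -570.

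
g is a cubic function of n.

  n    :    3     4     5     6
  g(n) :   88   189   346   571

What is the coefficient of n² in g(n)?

Write g(n) = an³ + bn² + cn + d; the 4 given values yield a linear system in the 4 coefficients.
Solving, g(n) = 2n³ + 4n² - n + 1.
The coefficient of n² is 4.

4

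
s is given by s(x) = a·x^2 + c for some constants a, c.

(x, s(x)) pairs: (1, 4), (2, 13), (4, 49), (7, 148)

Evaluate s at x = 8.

193

From s(1) = 4 and s(2) = 13: 1a + c = 4 and 4a + c = 13.
Subtracting: 3a = 9, so a = 3; then c = 4 − 3·1 = 1.
So s(x) = 3x² + 1, and s(8) = 193.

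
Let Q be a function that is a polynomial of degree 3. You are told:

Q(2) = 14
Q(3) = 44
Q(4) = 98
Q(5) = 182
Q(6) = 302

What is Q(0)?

First differences: 30, 54, 84, 120. Second differences: 24, 30, 36. Third differences: 6, 6.
Level-3 differences are constant, so Q has degree 3.
Fitting a degree-3 polynomial gives Q(n) = n³ + 3n² - 4n + 2.
The constant term is Q(0) = 2.

2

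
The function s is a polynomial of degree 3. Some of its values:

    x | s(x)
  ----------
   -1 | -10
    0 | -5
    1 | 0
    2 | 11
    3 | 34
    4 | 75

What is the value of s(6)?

First differences: 5, 5, 11, 23, 41. Second differences: 0, 6, 12, 18. Third differences: 6, 6, 6.
Level-3 differences are constant, so s has degree 3.
Fitting a degree-3 polynomial gives s(x) = x³ + 4x - 5.
Then s(6) = 235.

235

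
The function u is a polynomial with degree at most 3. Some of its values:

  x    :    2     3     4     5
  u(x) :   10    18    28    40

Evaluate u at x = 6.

Write u(x) = ax³ + bx² + cx + d; the 4 given values yield a linear system in the 4 coefficients.
Solving, the leading coefficient vanishes, and u(x) = x² + 3x.
Then u(6) = 54.

54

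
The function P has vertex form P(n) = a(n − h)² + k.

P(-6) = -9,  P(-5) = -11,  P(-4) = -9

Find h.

First differences -2, 2; second difference 4 = 2a, so a = 2.
Expanding, the n-coefficient is −2ah = -4h; matching it to the data gives h = -5, and then k = -11.
So P(n) = 2(n + 5)² − 11.
Hence h = -5.

-5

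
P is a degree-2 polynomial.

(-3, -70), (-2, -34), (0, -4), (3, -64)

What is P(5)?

Write P(t) = at² + bt + c; the 4 given values yield a linear system in the 3 coefficients.
Solving, P(t) = -7t² + t - 4.
Then P(5) = -174.

-174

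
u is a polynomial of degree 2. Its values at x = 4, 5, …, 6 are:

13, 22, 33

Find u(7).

46

Write u(x) = ax² + bx + c; the 3 given values yield a linear system in the 3 coefficients.
Solving, u(x) = x² - 3.
Then u(7) = 46.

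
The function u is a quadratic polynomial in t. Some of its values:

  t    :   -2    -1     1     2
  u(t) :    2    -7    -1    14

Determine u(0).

-8

Write u(t) = at² + bt + c; the 4 given values yield a linear system in the 3 coefficients.
Solving, u(t) = 4t² + 3t - 8.
Then u(0) = -8.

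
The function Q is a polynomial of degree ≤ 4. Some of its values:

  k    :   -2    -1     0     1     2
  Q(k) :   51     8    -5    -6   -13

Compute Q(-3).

142

Write Q(k) = ak^4 + bk³ + ck² + dk + e; the 5 given values yield a linear system in the 5 coefficients.
Solving, the leading coefficient vanishes, and Q(k) = -3k³ + 6k² - 4k - 5.
Then Q(-3) = 142.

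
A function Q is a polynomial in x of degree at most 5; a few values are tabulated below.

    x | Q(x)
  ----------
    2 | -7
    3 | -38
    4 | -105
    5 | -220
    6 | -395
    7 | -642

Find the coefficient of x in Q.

First differences: -31, -67, -115, -175, -247. Second differences: -36, -48, -60, -72. Third differences: -12, -12, -12.
Level-3 differences are constant, so Q has degree 3.
Fitting a degree-3 polynomial gives Q(x) = -2x³ + 7x - 5.
The coefficient of x is 7.

7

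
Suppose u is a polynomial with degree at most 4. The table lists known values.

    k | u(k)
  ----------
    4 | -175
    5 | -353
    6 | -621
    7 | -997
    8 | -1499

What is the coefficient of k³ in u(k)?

First differences: -178, -268, -376, -502. Second differences: -90, -108, -126. Third differences: -18, -18.
Level-3 differences are constant, so u has degree 3.
Fitting a degree-3 polynomial gives u(k) = -3k³ + 5k - 3.
The coefficient of k³ is -3.

-3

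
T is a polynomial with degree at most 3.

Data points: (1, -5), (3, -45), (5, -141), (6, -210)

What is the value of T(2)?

-18

Write T(x) = ax³ + bx² + cx + d; the 4 given values yield a linear system in the 4 coefficients.
Solving, the leading coefficient vanishes, and T(x) = -7x² + 8x - 6.
Then T(2) = -18.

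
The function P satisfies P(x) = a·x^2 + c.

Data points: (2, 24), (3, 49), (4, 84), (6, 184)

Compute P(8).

324

From P(2) = 24 and P(3) = 49: 4a + c = 24 and 9a + c = 49.
Subtracting: 5a = 25, so a = 5; then c = 24 − 5·4 = 4.
So P(x) = 5x² + 4, and P(8) = 324.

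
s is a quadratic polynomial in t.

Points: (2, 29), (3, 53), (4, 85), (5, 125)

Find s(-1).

Write s(t) = at² + bt + c; the 4 given values yield a linear system in the 3 coefficients.
Solving, s(t) = 4t² + 4t + 5.
Then s(-1) = 5.

5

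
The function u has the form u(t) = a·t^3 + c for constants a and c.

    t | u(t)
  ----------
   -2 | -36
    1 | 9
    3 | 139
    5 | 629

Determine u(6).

1084

From u(-2) = -36 and u(1) = 9: -8a + c = -36 and 1a + c = 9.
Subtracting: 9a = 45, so a = 5; then c = -36 − 5·(-8) = 4.
So u(t) = 5t³ + 4, and u(6) = 1084.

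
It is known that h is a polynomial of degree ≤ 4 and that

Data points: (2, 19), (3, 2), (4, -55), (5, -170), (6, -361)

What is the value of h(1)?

14

First differences: -17, -57, -115, -191. Second differences: -40, -58, -76. Third differences: -18, -18.
Level-3 differences are constant, so h has degree 3.
Fitting a degree-3 polynomial gives h(t) = -3t³ + 7t² + 5t + 5.
Then h(1) = 14.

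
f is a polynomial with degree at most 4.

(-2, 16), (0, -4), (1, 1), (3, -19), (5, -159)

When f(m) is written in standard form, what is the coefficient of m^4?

0

Write f(m) = am^4 + bm³ + cm² + dm + e; the 5 given values yield a linear system in the 5 coefficients.
Solving, the leading coefficient vanishes, and f(m) = -2m³ + 3m² + 4m - 4.
The coefficient of m^4 is 0.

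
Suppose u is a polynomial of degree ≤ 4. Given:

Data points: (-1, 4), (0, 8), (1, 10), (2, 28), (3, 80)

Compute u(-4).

First differences: 4, 2, 18, 52. Second differences: -2, 16, 34. Third differences: 18, 18.
Level-3 differences are constant, so u has degree 3.
Fitting a degree-3 polynomial gives u(m) = 3m³ - m² + 8.
Then u(-4) = -200.

-200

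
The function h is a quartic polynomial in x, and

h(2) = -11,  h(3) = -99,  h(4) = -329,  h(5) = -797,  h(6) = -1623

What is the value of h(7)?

-2951

Write h(x) = ax^4 + bx³ + cx² + dx + e; the 5 given values yield a linear system in the 5 coefficients.
Solving, h(x) = -x^4 - 2x³ + 2x² + 5x + 3.
Then h(7) = -2951.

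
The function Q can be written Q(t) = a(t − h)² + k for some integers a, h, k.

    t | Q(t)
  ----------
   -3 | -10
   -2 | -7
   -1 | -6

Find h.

First differences 3, 1; second difference -2 = 2a, so a = -1.
Expanding, the t-coefficient is −2ah = 2h; matching it to the data gives h = -1, and then k = -6.
So Q(t) = -1(t + 1)² − 6.
Hence h = -1.

-1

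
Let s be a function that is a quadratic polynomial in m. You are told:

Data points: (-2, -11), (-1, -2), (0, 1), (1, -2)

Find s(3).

-26

First differences: 9, 3, -3. Second differences: -6, -6.
Level-2 differences are constant, so s has degree 2.
Fitting a degree-2 polynomial gives s(m) = -3m² + 1.
Then s(3) = -26.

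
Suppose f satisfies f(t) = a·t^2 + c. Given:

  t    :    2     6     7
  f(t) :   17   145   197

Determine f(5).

101

From f(2) = 17 and f(6) = 145: 4a + c = 17 and 36a + c = 145.
Subtracting: 32a = 128, so a = 4; then c = 17 − 4·4 = 1.
So f(t) = 4t² + 1, and f(5) = 101.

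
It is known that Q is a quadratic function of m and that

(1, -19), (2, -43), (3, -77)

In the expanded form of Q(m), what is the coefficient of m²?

-5

Write Q(m) = am² + bm + c; the 3 given values yield a linear system in the 3 coefficients.
Solving, Q(m) = -5m² - 9m - 5.
The coefficient of m² is -5.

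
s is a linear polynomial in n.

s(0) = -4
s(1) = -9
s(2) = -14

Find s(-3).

11

Write s(n) = an + b; the 3 given values yield a linear system in the 2 coefficients.
Solving, s(n) = -5n - 4.
Then s(-3) = 11.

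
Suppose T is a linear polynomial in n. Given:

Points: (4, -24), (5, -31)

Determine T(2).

Write T(n) = an + b; the 2 given values yield a linear system in the 2 coefficients.
Solving, T(n) = -7n + 4.
Then T(2) = -10.

-10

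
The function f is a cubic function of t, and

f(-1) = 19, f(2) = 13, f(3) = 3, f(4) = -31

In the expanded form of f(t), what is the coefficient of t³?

-2

Write f(t) = at³ + bt² + ct + d; the 4 given values yield a linear system in the 4 coefficients.
Solving, f(t) = -2t³ + 6t² - 2t + 9.
The coefficient of t³ is -2.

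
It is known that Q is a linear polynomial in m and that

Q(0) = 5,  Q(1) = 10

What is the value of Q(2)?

15

Write Q(m) = am + b; the 2 given values yield a linear system in the 2 coefficients.
Solving, Q(m) = 5m + 5.
Then Q(2) = 15.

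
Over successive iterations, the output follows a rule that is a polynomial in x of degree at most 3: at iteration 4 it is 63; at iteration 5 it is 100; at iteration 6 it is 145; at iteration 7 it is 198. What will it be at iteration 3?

34

Write the value at x as g(x).
First differences: 37, 45, 53. Second differences: 8, 8.
Level-2 differences are constant, so g has degree 2.
Fitting a degree-2 polynomial gives g(x) = 4x² + x - 5.
Then g(3) = 34.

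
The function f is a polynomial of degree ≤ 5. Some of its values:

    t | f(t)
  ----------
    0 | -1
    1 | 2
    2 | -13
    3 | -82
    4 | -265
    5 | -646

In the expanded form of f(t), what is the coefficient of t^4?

First differences: 3, -15, -69, -183, -381. Second differences: -18, -54, -114, -198. Third differences: -36, -60, -84. Fourth differences: -24, -24.
Level-4 differences are constant, so f has degree 4.
Fitting a degree-4 polynomial gives f(t) = -t^4 - 2t² + 6t - 1.
The coefficient of t^4 is -1.

-1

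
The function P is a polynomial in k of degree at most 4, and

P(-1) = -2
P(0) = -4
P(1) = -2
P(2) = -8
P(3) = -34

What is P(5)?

First differences: -2, 2, -6, -26. Second differences: 4, -8, -20. Third differences: -12, -12.
Level-3 differences are constant, so P has degree 3.
Fitting a degree-3 polynomial gives P(k) = -2k³ + 2k² + 2k - 4.
Then P(5) = -194.

-194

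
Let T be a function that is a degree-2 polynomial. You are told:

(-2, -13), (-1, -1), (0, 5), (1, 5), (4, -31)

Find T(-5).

Write T(k) = ak² + bk + c; the 5 given values yield a linear system in the 3 coefficients.
Solving, T(k) = -3k² + 3k + 5.
Then T(-5) = -85.

-85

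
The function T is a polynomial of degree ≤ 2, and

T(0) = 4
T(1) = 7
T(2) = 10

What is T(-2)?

-2

First differences: 3, 3.
Level-1 differences are constant, so T has degree 1.
Fitting a degree-1 polynomial gives T(t) = 3t + 4.
Then T(-2) = -2.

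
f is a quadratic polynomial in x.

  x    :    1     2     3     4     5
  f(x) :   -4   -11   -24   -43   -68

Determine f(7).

First differences: -7, -13, -19, -25. Second differences: -6, -6, -6.
Level-2 differences are constant, so f has degree 2.
Fitting a degree-2 polynomial gives f(x) = -3x² + 2x - 3.
Then f(7) = -136.

-136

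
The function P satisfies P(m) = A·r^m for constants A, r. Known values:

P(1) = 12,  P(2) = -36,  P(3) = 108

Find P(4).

Consecutive ratio: -36/12 = -3, and 108/(-36) = -3, so r = -3.
Then A·(-3)^1 = 12 gives A = -4, and P(m) = -4·(-3)^m.
P(4) = -4·(-3)^4 = -324.

-324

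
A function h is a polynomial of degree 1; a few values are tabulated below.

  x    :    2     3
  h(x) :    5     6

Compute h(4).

7

Write h(x) = ax + b; the 2 given values yield a linear system in the 2 coefficients.
Solving, h(x) = x + 3.
Then h(4) = 7.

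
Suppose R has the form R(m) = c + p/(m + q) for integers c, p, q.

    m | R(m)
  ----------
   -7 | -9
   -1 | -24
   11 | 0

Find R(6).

4

(R(m) − c)(m + q) = p for each data point; the three points give a linear system in c and q, then p follows.
Solving: c = -4, q = -1, p = 40, so R(m) = -4 + 40/(m − 1).
Then R(6) = -4 + 40/5 = 4.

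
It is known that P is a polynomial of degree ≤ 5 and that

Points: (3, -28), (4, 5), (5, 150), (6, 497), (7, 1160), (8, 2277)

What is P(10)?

First differences: 33, 145, 347, 663, 1117. Second differences: 112, 202, 316, 454. Third differences: 90, 114, 138. Fourth differences: 24, 24.
Level-4 differences are constant, so P has degree 4.
Fitting a degree-4 polynomial gives P(m) = m^4 - 3m³ - 5m² + 4m + 5.
Then P(10) = 6545.

6545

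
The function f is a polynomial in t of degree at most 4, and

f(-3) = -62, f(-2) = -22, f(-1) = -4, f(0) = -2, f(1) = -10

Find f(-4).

Write f(t) = at^4 + bt³ + ct² + dt + e; the 5 given values yield a linear system in the 5 coefficients.
Solving, the leading coefficient vanishes, and f(t) = t³ - 5t² - 4t - 2.
Then f(-4) = -130.

-130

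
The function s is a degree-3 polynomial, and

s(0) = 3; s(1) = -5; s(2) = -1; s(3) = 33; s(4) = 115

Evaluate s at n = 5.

263

First differences: -8, 4, 34, 82. Second differences: 12, 30, 48. Third differences: 18, 18.
Level-3 differences are constant, so s has degree 3.
Fitting a degree-3 polynomial gives s(n) = 3n³ - 3n² - 8n + 3.
Then s(5) = 263.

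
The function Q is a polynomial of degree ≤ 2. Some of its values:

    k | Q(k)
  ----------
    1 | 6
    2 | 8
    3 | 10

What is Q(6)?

First differences: 2, 2.
Level-1 differences are constant, so Q has degree 1.
Fitting a degree-1 polynomial gives Q(k) = 2k + 4.
Then Q(6) = 16.

16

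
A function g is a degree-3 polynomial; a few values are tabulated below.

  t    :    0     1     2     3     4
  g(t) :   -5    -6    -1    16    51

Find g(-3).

Write g(t) = at³ + bt² + ct + d; the 5 given values yield a linear system in the 4 coefficients.
Solving, g(t) = t³ - 2t - 5.
Then g(-3) = -26.

-26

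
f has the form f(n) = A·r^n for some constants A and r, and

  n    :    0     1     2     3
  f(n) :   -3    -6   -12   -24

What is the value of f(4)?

-48

Consecutive ratio: -6/(-3) = 2, and -12/(-6) = 2, so r = 2.
Then A·2^0 = -3 gives A = -3, and f(n) = -3·2^n.
f(4) = -3·2^4 = -48.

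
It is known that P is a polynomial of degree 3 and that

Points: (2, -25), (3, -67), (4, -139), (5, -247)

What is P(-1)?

-19

Write P(t) = at³ + bt² + ct + d; the 4 given values yield a linear system in the 4 coefficients.
Solving, P(t) = -t³ - 6t² + 7t - 7.
Then P(-1) = -19.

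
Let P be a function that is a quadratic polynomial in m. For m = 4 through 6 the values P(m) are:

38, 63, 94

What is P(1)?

Write P(m) = am² + bm + c; the 3 given values yield a linear system in the 3 coefficients.
Solving, P(m) = 3m² - 2m - 2.
Then P(1) = -1.

-1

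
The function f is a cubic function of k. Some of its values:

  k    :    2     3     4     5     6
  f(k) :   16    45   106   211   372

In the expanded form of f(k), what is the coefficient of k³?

2

Write f(k) = ak³ + bk² + ck + d; the 5 given values yield a linear system in the 4 coefficients.
Solving, f(k) = 2k³ - 2k² + k + 6.
The coefficient of k³ is 2.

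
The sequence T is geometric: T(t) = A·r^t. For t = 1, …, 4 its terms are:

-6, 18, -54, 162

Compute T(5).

-486

Consecutive ratio: 18/(-6) = -3, and -54/18 = -3, so r = -3.
Then A·(-3)^1 = -6 gives A = 2, and T(t) = 2·(-3)^t.
T(5) = 2·(-3)^5 = -486.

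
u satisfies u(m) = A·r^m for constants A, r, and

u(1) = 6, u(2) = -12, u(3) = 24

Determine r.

Consecutive ratio: -12/6 = -2, and 24/(-12) = -2, so r = -2.
Then A·(-2)^1 = 6 gives A = -3, and u(m) = -3·(-2)^m.

-2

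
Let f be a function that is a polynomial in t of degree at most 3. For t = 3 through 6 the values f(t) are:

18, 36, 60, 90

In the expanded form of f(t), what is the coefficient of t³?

First differences: 18, 24, 30. Second differences: 6, 6.
Level-2 differences are constant, so f has degree 2.
Fitting a degree-2 polynomial gives f(t) = 3t² - 3t.
The coefficient of t³ is 0.

0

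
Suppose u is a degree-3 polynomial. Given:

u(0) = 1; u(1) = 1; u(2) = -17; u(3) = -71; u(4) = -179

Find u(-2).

Write u(t) = at³ + bt² + ct + d; the 5 given values yield a linear system in the 4 coefficients.
Solving, u(t) = -3t³ + 3t + 1.
Then u(-2) = 19.

19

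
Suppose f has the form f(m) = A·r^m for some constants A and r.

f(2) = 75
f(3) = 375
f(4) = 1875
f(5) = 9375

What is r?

5

Consecutive ratio: 375/75 = 5, and 1875/375 = 5, so r = 5.
Then A·5^2 = 75 gives A = 3, and f(m) = 3·5^m.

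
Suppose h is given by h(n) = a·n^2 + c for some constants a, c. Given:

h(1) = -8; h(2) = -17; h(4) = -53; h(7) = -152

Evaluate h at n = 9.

-248

From h(1) = -8 and h(2) = -17: 1a + c = -8 and 4a + c = -17.
Subtracting: 3a = -9, so a = -3; then c = -8 − (-3)·1 = -5.
So h(n) = -3n² − 5, and h(9) = -248.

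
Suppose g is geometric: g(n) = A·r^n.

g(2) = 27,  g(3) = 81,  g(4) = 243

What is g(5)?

729

Consecutive ratio: 81/27 = 3, and 243/81 = 3, so r = 3.
Then A·3^2 = 27 gives A = 3, and g(n) = 3·3^n.
g(5) = 3·3^5 = 729.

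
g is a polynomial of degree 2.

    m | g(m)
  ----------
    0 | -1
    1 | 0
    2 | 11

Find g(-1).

8

Write g(m) = am² + bm + c; the 3 given values yield a linear system in the 3 coefficients.
Solving, g(m) = 5m² - 4m - 1.
Then g(-1) = 8.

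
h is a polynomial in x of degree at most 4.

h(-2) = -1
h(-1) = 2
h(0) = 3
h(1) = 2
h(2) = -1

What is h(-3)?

-6

First differences: 3, 1, -1, -3. Second differences: -2, -2, -2.
Level-2 differences are constant, so h has degree 2.
Fitting a degree-2 polynomial gives h(x) = -x² + 3.
Then h(-3) = -6.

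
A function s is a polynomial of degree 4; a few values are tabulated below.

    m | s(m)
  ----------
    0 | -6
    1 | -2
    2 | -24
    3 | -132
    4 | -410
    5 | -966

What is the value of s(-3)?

First differences: 4, -22, -108, -278, -556. Second differences: -26, -86, -170, -278. Third differences: -60, -84, -108. Fourth differences: -24, -24.
Level-4 differences are constant, so s has degree 4.
Fitting a degree-4 polynomial gives s(m) = -m^4 - 4m³ + 6m² + 3m - 6.
Then s(-3) = 66.

66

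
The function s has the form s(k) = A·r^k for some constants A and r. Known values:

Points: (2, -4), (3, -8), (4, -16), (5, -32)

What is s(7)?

Consecutive ratio: -8/(-4) = 2, and -16/(-8) = 2, so r = 2.
Then A·2^2 = -4 gives A = -1, and s(k) = -1·2^k.
s(7) = -1·2^7 = -128.

-128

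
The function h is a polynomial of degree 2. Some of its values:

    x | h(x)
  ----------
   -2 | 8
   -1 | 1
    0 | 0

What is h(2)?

Write h(x) = ax² + bx + c; the 3 given values yield a linear system in the 3 coefficients.
Solving, h(x) = 3x² + 2x.
Then h(2) = 16.

16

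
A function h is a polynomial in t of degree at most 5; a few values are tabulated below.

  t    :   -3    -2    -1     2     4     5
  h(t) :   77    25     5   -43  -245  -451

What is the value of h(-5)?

349

Write h(t) = at^5 + bt^4 + ct³ + dt² + et + p; the 6 given values yield a linear system in the 6 coefficients.
Solving, the top 2 coefficients vanish, and h(t) = -3t³ - 2t² - 5t - 1.
Then h(-5) = 349.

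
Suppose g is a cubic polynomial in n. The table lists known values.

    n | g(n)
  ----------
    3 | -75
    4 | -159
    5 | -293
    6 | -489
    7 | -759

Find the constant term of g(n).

Write g(n) = an³ + bn² + cn + d; the 5 given values yield a linear system in the 4 coefficients.
Solving, g(n) = -2n³ - n² - 3n - 3.
The constant term is g(0) = -3.

-3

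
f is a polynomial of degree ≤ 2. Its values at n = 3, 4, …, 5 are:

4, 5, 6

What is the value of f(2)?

First differences: 1, 1.
Level-1 differences are constant, so f has degree 1.
Fitting a degree-1 polynomial gives f(n) = n + 1.
Then f(2) = 3.

3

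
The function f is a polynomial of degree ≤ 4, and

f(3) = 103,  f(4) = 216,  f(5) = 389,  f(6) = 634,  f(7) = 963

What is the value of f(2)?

Write f(k) = ak^4 + bk³ + ck² + dk + e; the 5 given values yield a linear system in the 5 coefficients.
Solving, the leading coefficient vanishes, and f(k) = 2k³ + 6k² - 3k + 4.
Then f(2) = 38.

38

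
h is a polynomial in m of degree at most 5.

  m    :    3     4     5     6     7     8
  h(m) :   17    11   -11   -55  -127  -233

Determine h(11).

-815

First differences: -6, -22, -44, -72, -106. Second differences: -16, -22, -28, -34. Third differences: -6, -6, -6.
Level-3 differences are constant, so h has degree 3.
Fitting a degree-3 polynomial gives h(m) = -m³ + 4m² + 3m - 1.
Then h(11) = -815.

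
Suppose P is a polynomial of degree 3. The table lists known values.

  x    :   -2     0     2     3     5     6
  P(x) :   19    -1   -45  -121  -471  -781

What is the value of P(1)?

Write P(x) = ax³ + bx² + cx + d; the 6 given values yield a linear system in the 4 coefficients.
Solving, P(x) = -3x³ - 3x² - 4x - 1.
Then P(1) = -11.

-11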